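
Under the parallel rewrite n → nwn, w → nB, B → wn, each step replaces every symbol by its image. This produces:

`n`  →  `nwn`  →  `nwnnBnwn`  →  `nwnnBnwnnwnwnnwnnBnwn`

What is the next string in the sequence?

Replace each of the 21 characters of nwnnBnwnnwnwnnwnnBnwn in place — nwn nB nwn nwn wn nwn nB nwn nwn nB nwn nB nwn nwn nB nwn nwn wn nwn nB nwn — and concatenate.

nwnnBnwnnwnwnnwnnBnwnnwnnBnwnnBnwnnwnnBnwnnwnwnnwnnBnwn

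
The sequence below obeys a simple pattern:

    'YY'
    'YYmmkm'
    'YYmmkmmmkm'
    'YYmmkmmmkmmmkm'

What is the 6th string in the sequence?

YYmmkmmmkmmmkmmmkmmmkm

The strings grow by a fixed suffix mmkm each time.
From YYmmkmmmkmmmkm, 2 further steps: YYmmkmmmkmmmkm → YYmmkmmmkmmmkmmmkm → (answer).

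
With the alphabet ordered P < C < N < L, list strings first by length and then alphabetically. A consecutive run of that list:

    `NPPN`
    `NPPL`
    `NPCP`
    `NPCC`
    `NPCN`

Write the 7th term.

NPNP

Stepping forward 2 times from NPCN: NPCN → NPCL, then the target.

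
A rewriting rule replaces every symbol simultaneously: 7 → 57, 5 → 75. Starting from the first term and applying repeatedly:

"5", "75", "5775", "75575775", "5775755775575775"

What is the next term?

φ(5775755775575775) expands symbol-by-symbol to 75 57 57 75 57 75 75 57 57 75 75 57 75 57 57 75; joining the 16 pieces gives the next term.

75575775577575575775755775575775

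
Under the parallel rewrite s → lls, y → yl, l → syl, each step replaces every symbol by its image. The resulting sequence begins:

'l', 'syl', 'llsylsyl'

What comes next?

sylsylllsylsylllsylsyl

Rewriting each symbol of llsylsyl: l→syl, l→syl, s→lls, y→yl, l→syl, s→lls, y→yl, l→syl, which concatenates to syl syl lls yl syl lls yl syl.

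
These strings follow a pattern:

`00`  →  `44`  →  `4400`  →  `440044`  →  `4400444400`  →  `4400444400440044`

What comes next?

This is a Fibonacci-style word recurrence s(k) = s(k−1)·s(k−2): e.g. 44·00 = 4400.
So term 7 is 4400444400440044·4400444400.

44004444004400444400444400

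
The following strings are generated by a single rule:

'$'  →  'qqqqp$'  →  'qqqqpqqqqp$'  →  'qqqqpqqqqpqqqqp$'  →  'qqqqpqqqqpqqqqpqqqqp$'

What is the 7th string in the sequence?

Each term is the previous one with qqqqp prepended.
From qqqqpqqqqpqqqqpqqqqp$, 2 further steps: qqqqpqqqqpqqqqpqqqqp$ → qqqqpqqqqpqqqqpqqqqpqqqqp$ → (answer).

qqqqpqqqqpqqqqpqqqqpqqqqpqqqqp$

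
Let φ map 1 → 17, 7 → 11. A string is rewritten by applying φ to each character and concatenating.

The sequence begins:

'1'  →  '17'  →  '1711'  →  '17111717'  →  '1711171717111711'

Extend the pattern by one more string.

17111717171117111711171717111717

φ(1711171717111711) expands symbol-by-symbol to 17 11 17 17 17 11 17 11 17 11 17 17 17 11 17 17; joining the 16 pieces gives the next term.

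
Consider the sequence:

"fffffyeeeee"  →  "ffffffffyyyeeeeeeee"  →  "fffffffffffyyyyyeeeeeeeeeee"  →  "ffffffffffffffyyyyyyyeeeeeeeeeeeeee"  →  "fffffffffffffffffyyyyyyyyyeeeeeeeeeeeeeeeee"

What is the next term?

The n-th term is 3n+2 f's then 2n-1 y's then 3n+2 e's (n = 1, 2, …).
Setting n = 6 gives 20, 11, 20 characters in each block.

ffffffffffffffffffffyyyyyyyyyyyeeeeeeeeeeeeeeeeeeee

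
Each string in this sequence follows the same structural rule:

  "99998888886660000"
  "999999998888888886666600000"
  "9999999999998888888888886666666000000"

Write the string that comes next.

99999999999999998888888888888886666666660000000

Each string has the form 9^{4n} 8^{3n+3} 6^{2n+1} 0^{n+3} (n = 1, 2, …).
For the next term, n = 4, so the run lengths are 16, 15, 9, 7.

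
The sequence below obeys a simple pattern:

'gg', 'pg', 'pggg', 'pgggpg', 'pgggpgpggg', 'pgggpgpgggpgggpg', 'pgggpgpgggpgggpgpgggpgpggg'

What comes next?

pgggpgpgggpgggpgpgggpgpgggpgggpgpgggpgggpg

Each term (from the third on) is the previous term followed by the one before it: term 3 = pg·gg = pggg.
The next term joins pgggpgpgggpgggpgpgggpgpggg and pgggpgpgggpgggpg.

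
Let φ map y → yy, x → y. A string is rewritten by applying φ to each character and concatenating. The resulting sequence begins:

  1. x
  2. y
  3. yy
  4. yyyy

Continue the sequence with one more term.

Apply φ to yyyy symbol by symbol: y→yy, y→yy, y→yy, y→yy; joined: yy yy yy yy.

yyyyyyyy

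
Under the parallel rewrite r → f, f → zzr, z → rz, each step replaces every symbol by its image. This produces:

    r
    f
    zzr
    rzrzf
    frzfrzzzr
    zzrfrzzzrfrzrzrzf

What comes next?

rzrzfzzrfrzrzrzfzzrfrzfrzfrzzzr

Replace each of the 17 characters of zzrfrzzzrfrzrzrzf in place — rz rz f zzr f rz rz rz f zzr f rz f rz f rz zzr — and concatenate.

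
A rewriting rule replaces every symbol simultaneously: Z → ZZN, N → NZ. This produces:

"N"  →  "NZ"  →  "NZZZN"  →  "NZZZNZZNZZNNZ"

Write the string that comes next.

Rewriting the 13 symbols of NZZZNZZNZZNNZ one by one yields NZ ZZN ZZN ZZN NZ ZZN ZZN NZ ZZN ZZN NZ NZ ZZN; concatenated:

NZZZNZZNZZNNZZZNZZNNZZZNZZNNZNZZZN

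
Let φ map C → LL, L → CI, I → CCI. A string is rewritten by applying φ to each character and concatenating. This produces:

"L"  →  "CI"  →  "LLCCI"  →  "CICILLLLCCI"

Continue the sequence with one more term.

Expanding CICILLLLCCI: C→LL, I→CCI, C→LL, I→CCI, L→CI, L→CI, L→CI, L→CI, C→LL, C→LL, I→CCI. Concatenated: LL CCI LL CCI CI CI CI CI LL LL CCI.

LLCCILLCCICICICICILLLLCCI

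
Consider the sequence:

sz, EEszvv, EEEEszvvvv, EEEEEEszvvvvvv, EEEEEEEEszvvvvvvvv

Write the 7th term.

EEEEEEEEEEEEszvvvvvvvvvvvv

Each term wraps the previous one in EE on the left and vv on the right.
From EEEEEEEEszvvvvvvvv, 2 further steps: EEEEEEEEszvvvvvvvv → EEEEEEEEEEszvvvvvvvvvv → (answer).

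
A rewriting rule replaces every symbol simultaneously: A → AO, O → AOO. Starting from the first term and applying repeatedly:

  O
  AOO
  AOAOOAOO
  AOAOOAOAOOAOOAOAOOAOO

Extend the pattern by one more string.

Rewriting the 21 symbols of AOAOOAOAOOAOOAOAOOAOO one by one yields AO AOO AO AOO AOO AO AOO AO AOO AOO AO AOO AOO AO AOO AO AOO AOO AO AOO AOO; concatenated:

AOAOOAOAOOAOOAOAOOAOAOOAOOAOAOOAOOAOAOOAOAOOAOOAOAOOAOO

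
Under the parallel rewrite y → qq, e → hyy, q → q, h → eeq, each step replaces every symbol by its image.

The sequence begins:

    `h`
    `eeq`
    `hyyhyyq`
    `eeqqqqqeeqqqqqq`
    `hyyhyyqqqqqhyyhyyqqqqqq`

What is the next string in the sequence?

Rewriting the 23 symbols of hyyhyyqqqqqhyyhyyqqqqqq one by one yields eeq qq qq eeq qq qq q q q q q eeq qq qq eeq qq qq q q q q q q; concatenated:

eeqqqqqeeqqqqqqqqqqeeqqqqqeeqqqqqqqqqqq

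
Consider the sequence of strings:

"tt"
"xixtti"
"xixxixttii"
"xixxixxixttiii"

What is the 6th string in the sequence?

xixxixxixxixxixttiiiii

s(k+1) = xix·s(k)·i, so each term gains xix as a prefix and i as a suffix.
From xixxixxixttiii, 2 further steps: xixxixxixttiii → xixxixxixxixttiiii → (answer).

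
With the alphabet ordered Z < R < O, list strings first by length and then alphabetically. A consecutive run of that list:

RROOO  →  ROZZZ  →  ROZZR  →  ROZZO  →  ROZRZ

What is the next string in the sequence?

Find the rightmost character of ROZRZ below O, bump it to the next letter, and reset everything to its right to Z.

ROZRR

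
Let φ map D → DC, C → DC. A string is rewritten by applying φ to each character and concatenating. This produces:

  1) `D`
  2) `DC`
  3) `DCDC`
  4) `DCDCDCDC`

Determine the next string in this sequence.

DCDCDCDCDCDCDCDC

Rewriting each symbol of DCDCDCDC: D→DC, C→DC, D→DC, C→DC, D→DC, C→DC, D→DC, C→DC, which concatenates to DC DC DC DC DC DC DC DC.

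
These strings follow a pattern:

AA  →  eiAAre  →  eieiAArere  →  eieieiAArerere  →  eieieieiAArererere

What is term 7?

Every step adds ei to the front and re to the end of the previous string.
From eieieieiAArererere, 2 further steps: eieieieiAArererere → eieieieieiAArerererere → (answer).

eieieieieieiAArererererere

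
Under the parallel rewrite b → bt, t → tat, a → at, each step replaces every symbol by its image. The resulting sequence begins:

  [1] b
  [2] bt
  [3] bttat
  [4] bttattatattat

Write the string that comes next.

Rewriting the 13 symbols of bttattatattat one by one yields bt tat tat at tat tat at tat at tat tat at tat; concatenated:

bttattatattattatattatattattatattat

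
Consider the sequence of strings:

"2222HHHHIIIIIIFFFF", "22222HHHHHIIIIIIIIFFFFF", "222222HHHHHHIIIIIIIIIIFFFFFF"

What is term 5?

Reading off run lengths: 2 runs 4, 5, 6; H runs 4, 5, 6; I runs 6, 8, 10; F runs 4, 5, 6 — each is linear in n, where the shown terms are n = 3, 4, 5.
Setting n = 7 gives 8, 8, 14, 8 characters in each block.

22222222HHHHHHHHIIIIIIIIIIIIIIFFFFFFFF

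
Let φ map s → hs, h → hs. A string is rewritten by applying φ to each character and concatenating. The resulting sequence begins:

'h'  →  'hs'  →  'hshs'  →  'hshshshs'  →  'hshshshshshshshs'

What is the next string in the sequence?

Rewriting the 16 symbols of hshshshshshshshs one by one yields hs hs hs hs hs hs hs hs hs hs hs hs hs hs hs hs; concatenated:

hshshshshshshshshshshshshshshshs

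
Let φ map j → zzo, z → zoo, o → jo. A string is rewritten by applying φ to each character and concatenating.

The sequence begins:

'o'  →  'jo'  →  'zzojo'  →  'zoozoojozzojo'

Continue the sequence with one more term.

φ(zoozoojozzojo) expands symbol-by-symbol to zoo jo jo zoo jo jo zzo jo zoo zoo jo zzo jo; joining the 13 pieces gives the next term.

zoojojozoojojozzojozoozoojozzojo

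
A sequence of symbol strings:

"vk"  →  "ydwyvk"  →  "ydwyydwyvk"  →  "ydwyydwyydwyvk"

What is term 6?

ydwyydwyydwyydwyydwyvk

Each term is the previous one with ydwy prepended.
From ydwyydwyydwyvk, 2 further steps: ydwyydwyydwyvk → ydwyydwyydwyydwyvk → (answer).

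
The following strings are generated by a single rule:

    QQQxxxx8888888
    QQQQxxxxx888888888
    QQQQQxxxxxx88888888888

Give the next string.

Term n consists of n Q's, followed by n+1 x's, followed by 2n+1 8's, where the shown terms are n = 3, 4, 5.
At n = 6 the blocks have lengths 6, 7, 13.

QQQQQQxxxxxxx8888888888888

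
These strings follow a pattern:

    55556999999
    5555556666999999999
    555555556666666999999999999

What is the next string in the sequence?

55555555556666666666999999999999999

Each string has the form 5^{2n+2} 6^{3n-2} 9^{3n+3} (n = 1, 2, …).
For the next term, n = 4, so the run lengths are 10, 10, 15.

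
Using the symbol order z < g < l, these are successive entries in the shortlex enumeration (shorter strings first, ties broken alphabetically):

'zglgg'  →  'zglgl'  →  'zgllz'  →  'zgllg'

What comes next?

Treat zgllg as a base-3 numeral over the given alphabet and add one, carrying through any trailing l's.

zglll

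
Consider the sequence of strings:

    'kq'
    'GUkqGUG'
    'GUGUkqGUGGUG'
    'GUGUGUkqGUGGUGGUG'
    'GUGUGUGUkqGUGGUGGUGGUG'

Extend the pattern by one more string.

GUGUGUGUGUkqGUGGUGGUGGUGGUG

Each term wraps the previous one in GU on the left and GUG on the right.
So the next term is GU·GUGUGUGUkqGUGGUGGUGGUG·GUG.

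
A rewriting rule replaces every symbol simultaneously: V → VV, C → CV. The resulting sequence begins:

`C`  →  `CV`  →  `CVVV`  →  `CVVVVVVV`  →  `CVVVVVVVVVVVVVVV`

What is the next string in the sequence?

φ(CVVVVVVVVVVVVVVV) expands symbol-by-symbol to CV VV VV VV VV VV VV VV VV VV VV VV VV VV VV VV; joining the 16 pieces gives the next term.

CVVVVVVVVVVVVVVVVVVVVVVVVVVVVVVV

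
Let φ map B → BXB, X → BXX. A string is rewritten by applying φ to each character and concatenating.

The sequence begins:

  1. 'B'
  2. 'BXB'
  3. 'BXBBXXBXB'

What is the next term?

BXBBXXBXBBXBBXXBXXBXBBXXBXB

Rewriting each symbol of BXBBXXBXB: B→BXB, X→BXX, B→BXB, B→BXB, X→BXX, X→BXX, B→BXB, X→BXX, B→BXB, which concatenates to BXB BXX BXB BXB BXX BXX BXB BXX BXB.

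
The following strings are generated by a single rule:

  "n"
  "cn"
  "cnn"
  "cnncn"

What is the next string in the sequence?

cnncncnn

This is a Fibonacci-style word recurrence s(k) = s(k−1)·s(k−2): e.g. cn·n = cnn.
The next term joins cnncn and cnn.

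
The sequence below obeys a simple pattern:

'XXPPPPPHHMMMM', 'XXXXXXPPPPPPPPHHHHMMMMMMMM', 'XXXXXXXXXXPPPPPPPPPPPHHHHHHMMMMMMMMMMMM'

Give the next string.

Reading off run lengths: X runs 2, 6, 10; P runs 5, 8, 11; H runs 2, 4, 6; M runs 4, 8, 12 — each is linear in n (n = 1, 2, …).
Setting n = 4 gives 14, 14, 8, 16 characters in each block.

XXXXXXXXXXXXXXPPPPPPPPPPPPPPHHHHHHHHMMMMMMMMMMMMMMMM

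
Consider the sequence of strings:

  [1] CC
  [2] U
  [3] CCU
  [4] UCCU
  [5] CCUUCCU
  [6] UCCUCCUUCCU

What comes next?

Each term (from the third on) is the two preceding terms concatenated in order: term 3 = CC·U = CCU.
Continuing: CCUUCCU · UCCUCCUUCCU gives term 7.

CCUUCCUUCCUCCUUCCU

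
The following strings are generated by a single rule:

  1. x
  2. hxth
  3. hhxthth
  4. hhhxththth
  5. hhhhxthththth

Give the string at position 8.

Each term wraps the previous one in h on the left and th on the right.
From hhhhxthththth, 3 further steps: hhhhxthththth → hhhhhxththththth → hhhhhhxthththththth → (answer).

hhhhhhhxththththththth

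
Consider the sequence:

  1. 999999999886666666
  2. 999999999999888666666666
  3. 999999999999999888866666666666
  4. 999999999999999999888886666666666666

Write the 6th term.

The n-th term is 3n+3 9's then n 8's then 2n+3 6's, where the shown terms are n = 2, 3, 4, 5.
For term 6, n = 7, so the run lengths are 24, 7, 17.

999999999999999999999999888888866666666666666666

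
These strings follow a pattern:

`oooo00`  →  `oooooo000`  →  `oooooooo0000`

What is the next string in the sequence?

Term n consists of 2n o's, followed by n 0's, where the shown terms are n = 2, 3, 4.
For the next term, n = 5, so the run lengths are 10, 5.

oooooooooo00000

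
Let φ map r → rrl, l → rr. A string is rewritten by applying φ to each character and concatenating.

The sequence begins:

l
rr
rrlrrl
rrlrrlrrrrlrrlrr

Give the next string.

rrlrrlrrrrlrrlrrrrlrrlrrlrrlrrrrlrrlrrrrlrrl

φ(rrlrrlrrrrlrrlrr) expands symbol-by-symbol to rrl rrl rr rrl rrl rr rrl rrl rrl rrl rr rrl rrl rr rrl rrl; joining the 16 pieces gives the next term.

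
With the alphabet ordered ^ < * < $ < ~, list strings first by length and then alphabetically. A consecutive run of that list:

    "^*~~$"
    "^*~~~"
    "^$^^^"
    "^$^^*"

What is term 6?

Stepping forward 2 times from ^$^^*: ^$^^* → ^$^^$, then the target.

^$^^~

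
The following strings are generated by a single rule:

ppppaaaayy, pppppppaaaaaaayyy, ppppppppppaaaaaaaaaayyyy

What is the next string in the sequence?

Each string has the form p^{3n+1} a^{3n+1} y^{n+1} (n = 1, 2, …).
Setting n = 4 gives 13, 13, 5 characters in each block.

pppppppppppppaaaaaaaaaaaaayyyyy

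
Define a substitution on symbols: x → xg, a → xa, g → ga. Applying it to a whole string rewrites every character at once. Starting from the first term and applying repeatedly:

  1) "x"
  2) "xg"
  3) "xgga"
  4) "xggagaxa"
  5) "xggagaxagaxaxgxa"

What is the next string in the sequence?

xggagaxagaxaxgxagaxaxgxaxggaxgxa

φ(xggagaxagaxaxgxa) expands symbol-by-symbol to xg ga ga xa ga xa xg xa ga xa xg xa xg ga xg xa; joining the 16 pieces gives the next term.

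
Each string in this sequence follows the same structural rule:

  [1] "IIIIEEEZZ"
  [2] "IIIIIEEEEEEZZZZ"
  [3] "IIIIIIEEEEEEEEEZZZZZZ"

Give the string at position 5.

IIIIIIIIEEEEEEEEEEEEEEEZZZZZZZZZZ

Each string has the form I^{n+3} E^{3n} Z^{2n} (n = 1, 2, …).
Setting n = 5 gives 8, 15, 10 characters in each block.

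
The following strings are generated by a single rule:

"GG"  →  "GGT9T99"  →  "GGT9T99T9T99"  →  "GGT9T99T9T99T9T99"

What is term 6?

Each term is the previous one with T9T99 appended.
From GGT9T99T9T99T9T99, 2 further steps: GGT9T99T9T99T9T99 → GGT9T99T9T99T9T99T9T99 → (answer).

GGT9T99T9T99T9T99T9T99T9T99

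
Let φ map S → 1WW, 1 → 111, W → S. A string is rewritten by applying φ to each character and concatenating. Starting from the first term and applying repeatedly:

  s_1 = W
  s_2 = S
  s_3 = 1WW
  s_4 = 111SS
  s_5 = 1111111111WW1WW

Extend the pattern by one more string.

φ(1111111111WW1WW) expands symbol-by-symbol to 111 111 111 111 111 111 111 111 111 111 S S 111 S S; joining the 15 pieces gives the next term.

111111111111111111111111111111SS111SS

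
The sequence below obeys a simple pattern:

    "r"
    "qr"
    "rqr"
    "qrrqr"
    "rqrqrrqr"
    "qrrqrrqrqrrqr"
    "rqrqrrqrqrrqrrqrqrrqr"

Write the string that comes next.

Each term (from the third on) is the two preceding terms concatenated in order: term 3 = r·qr = rqr.
So term 8 is qrrqrrqrqrrqr·rqrqrrqrqrrqrrqrqrrqr.

qrrqrrqrqrrqrrqrqrrqrqrrqrrqrqrrqr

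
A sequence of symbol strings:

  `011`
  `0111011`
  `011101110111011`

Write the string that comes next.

s(k+1) = s(k)·1·s(k) — each term doubles the last with '1' between the halves.
So the next term is two copies of 011101110111011 with '1' between the halves.

0111011101110111011101110111011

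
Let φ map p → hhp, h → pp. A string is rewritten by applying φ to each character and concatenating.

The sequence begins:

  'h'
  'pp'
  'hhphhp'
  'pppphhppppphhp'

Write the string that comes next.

Rewriting the 14 symbols of pppphhppppphhp one by one yields hhp hhp hhp hhp pp pp hhp hhp hhp hhp hhp pp pp hhp; concatenated:

hhphhphhphhppppphhphhphhphhphhppppphhp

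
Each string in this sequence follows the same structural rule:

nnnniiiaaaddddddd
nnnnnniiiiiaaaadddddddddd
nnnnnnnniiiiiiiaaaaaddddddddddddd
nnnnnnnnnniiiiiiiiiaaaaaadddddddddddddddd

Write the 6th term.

nnnnnnnnnnnnnniiiiiiiiiiiiiaaaaaaaadddddddddddddddddddddd

Each string has the form n^{2n} i^{2n-1} a^{n+1} d^{3n+1}, where the shown terms are n = 2, 3, 4, 5.
At n = 7 the blocks have lengths 14, 13, 8, 22.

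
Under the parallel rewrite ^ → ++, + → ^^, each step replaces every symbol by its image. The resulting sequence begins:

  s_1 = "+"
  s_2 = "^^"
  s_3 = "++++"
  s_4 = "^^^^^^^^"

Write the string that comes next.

Expanding ^^^^^^^^: ^→++, ^→++, ^→++, ^→++, ^→++, ^→++, ^→++, ^→++. Concatenated: ++ ++ ++ ++ ++ ++ ++ ++.

++++++++++++++++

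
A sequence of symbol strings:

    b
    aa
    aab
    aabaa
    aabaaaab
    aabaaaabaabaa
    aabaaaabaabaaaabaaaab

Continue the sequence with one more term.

This is a Fibonacci-style word recurrence s(k) = s(k−1)·s(k−2): e.g. aa·b = aab.
So term 8 is aabaaaabaabaaaabaaaab·aabaaaabaabaa.

aabaaaabaabaaaabaaaabaabaaaabaabaa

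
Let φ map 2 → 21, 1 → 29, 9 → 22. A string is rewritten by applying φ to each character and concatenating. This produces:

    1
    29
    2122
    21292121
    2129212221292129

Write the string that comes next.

21292122212921212129212221292122

Applying the rule to each of the 16 symbols of 2129212221292129 gives the pieces 21 29 21 22 21 29 21 21 21 29 21 22 21 29 21 22, which concatenate to the answer.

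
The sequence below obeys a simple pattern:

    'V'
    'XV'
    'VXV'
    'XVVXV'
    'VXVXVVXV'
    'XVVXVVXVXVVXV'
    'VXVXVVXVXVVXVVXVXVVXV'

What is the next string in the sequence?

XVVXVVXVXVVXVVXVXVVXVXVVXVVXVXVVXV

From term 3 onward, concatenate the second-to-last term with the last: V·XV = VXV, XV·VXV = XVVXV, …
The next term joins XVVXVVXVXVVXV and VXVXVVXVXVVXVVXVXVVXV.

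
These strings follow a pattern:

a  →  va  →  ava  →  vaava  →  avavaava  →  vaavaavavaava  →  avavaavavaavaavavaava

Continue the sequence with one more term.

From term 3 onward, concatenate the second-to-last term with the last: a·va = ava, va·ava = vaava, …
So term 8 is vaavaavavaava·avavaavavaavaavavaava.

vaavaavavaavaavavaavavaavaavavaava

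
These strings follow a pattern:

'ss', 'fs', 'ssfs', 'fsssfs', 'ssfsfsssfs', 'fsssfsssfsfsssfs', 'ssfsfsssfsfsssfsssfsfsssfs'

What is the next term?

Each term (from the third on) is the two preceding terms concatenated in order: term 3 = ss·fs = ssfs.
Continuing: fsssfsssfsfsssfs · ssfsfsssfsfsssfsssfsfsssfs gives term 8.

fsssfsssfsfsssfsssfsfsssfsfsssfsssfsfsssfs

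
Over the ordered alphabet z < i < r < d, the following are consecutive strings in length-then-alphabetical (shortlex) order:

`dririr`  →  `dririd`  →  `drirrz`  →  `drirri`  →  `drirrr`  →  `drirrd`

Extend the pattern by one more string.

drirdz

The successor of drirrd increments the rightmost position that isn't already d and resets every position after it to z.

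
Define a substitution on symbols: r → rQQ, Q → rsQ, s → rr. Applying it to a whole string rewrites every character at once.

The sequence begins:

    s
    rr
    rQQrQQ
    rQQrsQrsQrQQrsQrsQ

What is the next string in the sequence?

Rewriting the 18 symbols of rQQrsQrsQrQQrsQrsQ one by one yields rQQ rsQ rsQ rQQ rr rsQ rQQ rr rsQ rQQ rsQ rsQ rQQ rr rsQ rQQ rr rsQ; concatenated:

rQQrsQrsQrQQrrrsQrQQrrrsQrQQrsQrsQrQQrrrsQrQQrrrsQ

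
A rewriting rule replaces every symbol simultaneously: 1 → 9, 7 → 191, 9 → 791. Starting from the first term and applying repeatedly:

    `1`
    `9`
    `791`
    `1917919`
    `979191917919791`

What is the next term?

φ(979191917919791) expands symbol-by-symbol to 791 191 791 9 791 9 791 9 191 791 9 791 191 791 9; joining the 15 pieces gives the next term.

79119179197919791919179197911917919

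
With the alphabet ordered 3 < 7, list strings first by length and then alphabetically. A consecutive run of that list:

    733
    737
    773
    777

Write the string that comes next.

3333

777 is the last string of length 3, so the next is the first of length 4: 3 repeated 4 times.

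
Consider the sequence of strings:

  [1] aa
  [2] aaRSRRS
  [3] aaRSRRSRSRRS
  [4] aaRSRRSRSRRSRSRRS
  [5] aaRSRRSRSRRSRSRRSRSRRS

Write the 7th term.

The strings grow by a fixed suffix RSRRS each time.
From aaRSRRSRSRRSRSRRSRSRRS, 2 further steps: aaRSRRSRSRRSRSRRSRSRRS → aaRSRRSRSRRSRSRRSRSRRSRSRRS → (answer).

aaRSRRSRSRRSRSRRSRSRRSRSRRSRSRRS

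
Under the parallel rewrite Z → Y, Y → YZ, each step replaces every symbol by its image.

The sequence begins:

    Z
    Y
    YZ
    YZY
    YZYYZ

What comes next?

Rewriting each symbol of YZYYZ: Y→YZ, Z→Y, Y→YZ, Y→YZ, Z→Y, which concatenates to YZ Y YZ YZ Y.

YZYYZYZY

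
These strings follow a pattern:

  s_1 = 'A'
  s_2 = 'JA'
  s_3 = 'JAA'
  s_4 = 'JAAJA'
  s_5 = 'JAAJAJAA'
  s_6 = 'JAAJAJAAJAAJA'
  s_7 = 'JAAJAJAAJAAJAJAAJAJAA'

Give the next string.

Each term (from the third on) is the previous term followed by the one before it: term 3 = JA·A = JAA.
The next term joins JAAJAJAAJAAJAJAAJAJAA and JAAJAJAAJAAJA.

JAAJAJAAJAAJAJAAJAJAAJAAJAJAAJAAJA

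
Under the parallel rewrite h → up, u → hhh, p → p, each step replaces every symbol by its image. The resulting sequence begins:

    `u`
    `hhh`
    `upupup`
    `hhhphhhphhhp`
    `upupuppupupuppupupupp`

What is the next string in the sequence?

Rewriting the 21 symbols of upupuppupupuppupupupp one by one yields hhh p hhh p hhh p p hhh p hhh p hhh p p hhh p hhh p hhh p p; concatenated:

hhhphhhphhhpphhhphhhphhhpphhhphhhphhhpp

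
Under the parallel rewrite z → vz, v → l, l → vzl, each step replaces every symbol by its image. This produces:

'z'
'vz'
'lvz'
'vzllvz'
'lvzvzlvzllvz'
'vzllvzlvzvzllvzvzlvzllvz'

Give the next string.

Applying the rule to each of the 24 symbols of vzllvzlvzvzllvzvzlvzllvz gives the pieces l vz vzl vzl l vz vzl l vz l vz vzl vzl l vz l vz vzl l vz vzl vzl l vz, which concatenate to the answer.

lvzvzlvzllvzvzllvzlvzvzlvzllvzlvzvzllvzvzlvzllvz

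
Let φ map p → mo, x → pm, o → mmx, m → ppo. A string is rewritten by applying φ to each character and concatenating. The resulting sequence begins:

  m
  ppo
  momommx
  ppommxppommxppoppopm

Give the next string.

Applying the rule to each of the 20 symbols of ppommxppommxppoppopm gives the pieces mo mo mmx ppo ppo pm mo mo mmx ppo ppo pm mo mo mmx mo mo mmx mo ppo, which concatenate to the answer.

momommxppoppopmmomommxppoppopmmomommxmomommxmoppo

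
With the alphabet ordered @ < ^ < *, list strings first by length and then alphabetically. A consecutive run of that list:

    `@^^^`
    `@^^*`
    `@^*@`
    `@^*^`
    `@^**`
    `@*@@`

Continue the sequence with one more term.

Find the rightmost character of @*@@ below *, bump it to the next letter, and reset everything to its right to @.

@*@^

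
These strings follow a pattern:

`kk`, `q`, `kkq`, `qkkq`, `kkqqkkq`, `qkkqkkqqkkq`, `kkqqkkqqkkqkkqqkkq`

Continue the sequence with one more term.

qkkqkkqqkkqkkqqkkqqkkqkkqqkkq

This is a Fibonacci-style word recurrence s(k) = s(k−2)·s(k−1): e.g. kk·q = kkq.
The next term joins qkkqkkqqkkq and kkqqkkqqkkqkkqqkkq.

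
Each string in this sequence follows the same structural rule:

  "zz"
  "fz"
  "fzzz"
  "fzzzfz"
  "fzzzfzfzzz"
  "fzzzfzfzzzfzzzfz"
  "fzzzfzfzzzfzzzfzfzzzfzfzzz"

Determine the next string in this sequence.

Each term (from the third on) is the previous term followed by the one before it: term 3 = fz·zz = fzzz.
Continuing: fzzzfzfzzzfzzzfzfzzzfzfzzz · fzzzfzfzzzfzzzfz gives term 8.

fzzzfzfzzzfzzzfzfzzzfzfzzzfzzzfzfzzzfzzzfz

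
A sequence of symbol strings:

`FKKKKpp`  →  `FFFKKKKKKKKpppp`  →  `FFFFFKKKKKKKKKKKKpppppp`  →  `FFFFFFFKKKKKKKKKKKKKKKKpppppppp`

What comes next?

The n-th term is 2n-1 F's then 4n K's then 2n p's (n = 1, 2, …).
For the next term, n = 5, so the run lengths are 9, 20, 10.

FFFFFFFFFKKKKKKKKKKKKKKKKKKKKpppppppppp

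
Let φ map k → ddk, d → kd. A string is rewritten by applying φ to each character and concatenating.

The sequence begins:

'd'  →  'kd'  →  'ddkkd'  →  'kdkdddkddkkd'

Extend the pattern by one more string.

Rewriting each symbol of kdkdddkddkkd: k→ddk, d→kd, k→ddk, d→kd, d→kd, d→kd, k→ddk, d→kd, d→kd, k→ddk, k→ddk, d→kd, which concatenates to ddk kd ddk kd kd kd ddk kd kd ddk ddk kd.

ddkkdddkkdkdkdddkkdkdddkddkkd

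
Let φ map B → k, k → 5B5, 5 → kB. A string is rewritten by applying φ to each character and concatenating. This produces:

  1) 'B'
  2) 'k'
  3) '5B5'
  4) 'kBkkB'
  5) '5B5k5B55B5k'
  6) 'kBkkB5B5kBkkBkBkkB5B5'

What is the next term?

φ(kBkkB5B5kBkkBkBkkB5B5) expands symbol-by-symbol to 5B5 k 5B5 5B5 k kB k kB 5B5 k 5B5 5B5 k 5B5 k 5B5 5B5 k kB k kB; joining the 21 pieces gives the next term.

5B5k5B55B5kkBkkB5B5k5B55B5k5B5k5B55B5kkBkkB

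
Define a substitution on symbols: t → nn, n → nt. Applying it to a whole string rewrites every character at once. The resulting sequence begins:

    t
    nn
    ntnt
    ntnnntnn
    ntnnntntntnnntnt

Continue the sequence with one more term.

φ(ntnnntntntnnntnt) expands symbol-by-symbol to nt nn nt nt nt nn nt nn nt nn nt nt nt nn nt nn; joining the 16 pieces gives the next term.

ntnnntntntnnntnnntnnntntntnnntnn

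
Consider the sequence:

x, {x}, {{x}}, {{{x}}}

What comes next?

{{{{x}}}}

s(k+1) = {·s(k)·}, so each term gains { as a prefix and } as a suffix.
One more step from {{{x}}} gives the answer.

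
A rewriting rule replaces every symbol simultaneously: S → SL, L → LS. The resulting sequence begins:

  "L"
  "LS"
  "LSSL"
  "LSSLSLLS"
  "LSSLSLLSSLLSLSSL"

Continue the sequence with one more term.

LSSLSLLSSLLSLSSLSLLSLSSLLSSLSLLS

Replace each of the 16 characters of LSSLSLLSSLLSLSSL in place — LS SL SL LS SL LS LS SL SL LS LS SL LS SL SL LS — and concatenate.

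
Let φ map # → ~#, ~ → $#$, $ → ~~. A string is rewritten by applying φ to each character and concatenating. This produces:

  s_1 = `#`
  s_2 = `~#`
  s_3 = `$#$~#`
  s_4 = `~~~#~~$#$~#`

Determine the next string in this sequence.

Apply φ to ~~~#~~$#$~# symbol by symbol: ~→$#$, ~→$#$, ~→$#$, #→~#, ~→$#$, ~→$#$, $→~~, #→~#, $→~~, ~→$#$, #→~#; joined: $#$ $#$ $#$ ~# $#$ $#$ ~~ ~# ~~ $#$ ~#.

$#$$#$$#$~#$#$$#$~~~#~~$#$~#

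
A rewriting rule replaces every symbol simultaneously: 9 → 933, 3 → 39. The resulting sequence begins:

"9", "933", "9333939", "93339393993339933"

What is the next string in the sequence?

93339393993339933399339333939399339333939

Applying the rule to each of the 17 symbols of 93339393993339933 gives the pieces 933 39 39 39 933 39 933 39 933 933 39 39 39 933 933 39 39, which concatenate to the answer.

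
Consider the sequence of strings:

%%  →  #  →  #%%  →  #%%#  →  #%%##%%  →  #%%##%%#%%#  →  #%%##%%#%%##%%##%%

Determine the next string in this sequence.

#%%##%%#%%##%%##%%#%%##%%#%%#

From term 3 onward, concatenate the last term with the second-to-last: #·%% = #%%, #%%·# = #%%#, …
So term 8 is #%%##%%#%%##%%##%%·#%%##%%#%%#.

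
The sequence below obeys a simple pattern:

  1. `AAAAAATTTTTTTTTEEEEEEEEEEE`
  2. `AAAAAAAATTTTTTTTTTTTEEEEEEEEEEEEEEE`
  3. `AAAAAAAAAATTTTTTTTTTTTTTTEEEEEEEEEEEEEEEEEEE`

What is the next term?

AAAAAAAAAAAATTTTTTTTTTTTTTTTTTEEEEEEEEEEEEEEEEEEEEEEE

Each string has the form A^{2n+2} T^{3n+3} E^{4n+3}, where the shown terms are n = 2, 3, 4.
At n = 5 the blocks have lengths 12, 18, 23.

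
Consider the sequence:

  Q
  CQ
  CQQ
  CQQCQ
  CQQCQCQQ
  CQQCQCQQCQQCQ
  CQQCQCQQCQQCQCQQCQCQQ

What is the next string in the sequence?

This is a Fibonacci-style word recurrence s(k) = s(k−1)·s(k−2): e.g. CQ·Q = CQQ.
The next term joins CQQCQCQQCQQCQCQQCQCQQ and CQQCQCQQCQQCQ.

CQQCQCQQCQQCQCQQCQCQQCQQCQCQQCQQCQ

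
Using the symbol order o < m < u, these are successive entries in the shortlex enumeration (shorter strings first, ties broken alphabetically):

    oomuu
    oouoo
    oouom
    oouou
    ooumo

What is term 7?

ooumu

Stepping forward 2 times from ooumo: ooumo → ooumm, then the target.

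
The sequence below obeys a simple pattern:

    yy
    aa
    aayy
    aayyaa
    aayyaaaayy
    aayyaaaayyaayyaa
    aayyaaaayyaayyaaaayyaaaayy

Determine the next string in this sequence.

This is a Fibonacci-style word recurrence s(k) = s(k−1)·s(k−2): e.g. aa·yy = aayy.
Continuing: aayyaaaayyaayyaaaayyaaaayy · aayyaaaayyaayyaa gives term 8.

aayyaaaayyaayyaaaayyaaaayyaayyaaaayyaayyaa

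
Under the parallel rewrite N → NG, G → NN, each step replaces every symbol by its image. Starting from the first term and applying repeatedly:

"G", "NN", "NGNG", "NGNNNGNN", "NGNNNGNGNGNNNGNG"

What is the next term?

Applying the rule to each of the 16 symbols of NGNNNGNGNGNNNGNG gives the pieces NG NN NG NG NG NN NG NN NG NN NG NG NG NN NG NN, which concatenate to the answer.

NGNNNGNGNGNNNGNNNGNNNGNGNGNNNGNN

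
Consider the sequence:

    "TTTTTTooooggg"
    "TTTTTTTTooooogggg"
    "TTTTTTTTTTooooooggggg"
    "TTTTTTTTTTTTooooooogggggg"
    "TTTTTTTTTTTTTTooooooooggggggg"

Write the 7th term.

TTTTTTTTTTTTTTTTTTooooooooooggggggggg

Term n consists of 2n T's, followed by n+1 o's, followed by n g's, where the shown terms are n = 3, 4, 5, 6, 7.
Setting n = 9 gives 18, 10, 9 characters in each block.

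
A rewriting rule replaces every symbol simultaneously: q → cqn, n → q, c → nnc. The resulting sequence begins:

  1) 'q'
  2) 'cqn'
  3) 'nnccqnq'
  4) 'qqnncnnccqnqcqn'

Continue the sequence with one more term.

cqncqnqqnncqqnncnnccqnqcqnnnccqnq

Replace each of the 15 characters of qqnncnnccqnqcqn in place — cqn cqn q q nnc q q nnc nnc cqn q cqn nnc cqn q — and concatenate.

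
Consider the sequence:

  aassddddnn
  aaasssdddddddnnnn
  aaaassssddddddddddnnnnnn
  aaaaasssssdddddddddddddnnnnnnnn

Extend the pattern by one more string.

aaaaaassssssddddddddddddddddnnnnnnnnnn

Each string has the form a^{n+1} s^{n+1} d^{3n+1} n^{2n} (n = 1, 2, …).
At n = 5 the blocks have lengths 6, 6, 16, 10.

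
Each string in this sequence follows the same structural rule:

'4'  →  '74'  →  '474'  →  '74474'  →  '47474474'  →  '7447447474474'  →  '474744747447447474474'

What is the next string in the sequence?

7447447474474474744747447447474474

From term 3 onward, concatenate the second-to-last term with the last: 4·74 = 474, 74·474 = 74474, …
Continuing: 7447447474474 · 474744747447447474474 gives term 8.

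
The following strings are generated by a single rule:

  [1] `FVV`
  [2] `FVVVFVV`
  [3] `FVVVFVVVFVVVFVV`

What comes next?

FVVVFVVVFVVVFVVVFVVVFVVVFVVVFVV

s(k+1) = s(k)·V·s(k) — each term doubles the last with 'V' between the halves.
One more doubling of FVVVFVVVFVVVFVV gives the answer.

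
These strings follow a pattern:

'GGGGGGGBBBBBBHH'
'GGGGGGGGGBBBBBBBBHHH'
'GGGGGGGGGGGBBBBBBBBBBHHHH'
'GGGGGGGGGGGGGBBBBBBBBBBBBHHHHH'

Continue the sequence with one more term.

GGGGGGGGGGGGGGGBBBBBBBBBBBBBBHHHHHH

Each string has the form G^{2n+1} B^{2n} H^{n-1}, where the shown terms are n = 3, 4, 5, 6.
For the next term, n = 7, so the run lengths are 15, 14, 6.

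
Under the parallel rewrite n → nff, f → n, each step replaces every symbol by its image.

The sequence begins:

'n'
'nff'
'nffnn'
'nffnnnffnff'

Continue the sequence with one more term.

nffnnnffnffnffnnnffnn

Expanding nffnnnffnff: n→nff, f→n, f→n, n→nff, n→nff, n→nff, f→n, f→n, n→nff, f→n, f→n. Concatenated: nff n n nff nff nff n n nff n n.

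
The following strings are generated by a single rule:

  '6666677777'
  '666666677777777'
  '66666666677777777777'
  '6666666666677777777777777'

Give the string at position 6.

Reading off run lengths: 6 runs 5, 7, 9, 11; 7 runs 5, 8, 11, 14 — each is linear in n, where the shown terms are n = 2, 3, 4, 5.
For term 6, n = 7, so the run lengths are 15, 20.

66666666666666677777777777777777777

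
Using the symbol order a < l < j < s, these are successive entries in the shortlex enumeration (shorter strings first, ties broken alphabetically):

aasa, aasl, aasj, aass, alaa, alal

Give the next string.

alaj

Treat alal as a base-4 numeral over the given alphabet and add one, carrying through any trailing s's.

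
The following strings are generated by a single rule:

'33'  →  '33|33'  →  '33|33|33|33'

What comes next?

Every step duplicates the string with '|' between the halves.
So the next term is two copies of 33|33|33|33 with '|' between the halves.

33|33|33|33|33|33|33|33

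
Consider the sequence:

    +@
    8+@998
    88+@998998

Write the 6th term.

Every step adds 8 to the front and 998 to the end of the previous string.
From 88+@998998, 3 further steps: 88+@998998 → 888+@998998998 → 8888+@998998998998 → (answer).

88888+@998998998998998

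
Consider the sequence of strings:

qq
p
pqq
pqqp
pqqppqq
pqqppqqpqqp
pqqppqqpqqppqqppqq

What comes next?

pqqppqqpqqppqqppqqpqqppqqpqqp

From term 3 onward, concatenate the last term with the second-to-last: p·qq = pqq, pqq·p = pqqp, …
The next term joins pqqppqqpqqppqqppqq and pqqppqqpqqp.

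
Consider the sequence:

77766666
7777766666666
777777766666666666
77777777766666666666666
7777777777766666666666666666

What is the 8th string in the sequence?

7777777777777777766666666666666666666666666

Reading off run lengths: 7 runs 3, 5, 7, 9, 11; 6 runs 5, 8, 11, 14, 17 — each is linear in n (n = 1, 2, …).
Setting n = 8 gives 17, 26 characters in each block.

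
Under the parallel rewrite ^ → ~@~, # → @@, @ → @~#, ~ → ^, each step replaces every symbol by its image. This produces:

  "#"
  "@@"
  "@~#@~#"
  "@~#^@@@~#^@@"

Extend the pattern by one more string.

@~#^@@~@~@~#@~#@~#^@@~@~@~#@~#

Rewriting each symbol of @~#^@@@~#^@@: @→@~#, ~→^, #→@@, ^→~@~, @→@~#, @→@~#, @→@~#, ~→^, #→@@, ^→~@~, @→@~#, @→@~#, which concatenates to @~# ^ @@ ~@~ @~# @~# @~# ^ @@ ~@~ @~# @~#.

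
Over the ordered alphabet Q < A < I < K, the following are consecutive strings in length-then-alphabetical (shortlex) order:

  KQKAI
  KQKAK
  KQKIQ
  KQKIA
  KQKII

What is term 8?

KQKKA

Continuing the enumeration 3 steps past KQKII: KQKII → KQKIK → KQKKQ → (answer).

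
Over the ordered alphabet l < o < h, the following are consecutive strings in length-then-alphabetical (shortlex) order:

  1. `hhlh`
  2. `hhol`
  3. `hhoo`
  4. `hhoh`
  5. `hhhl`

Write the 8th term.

lllll

Advancing 3 positions from hhhl through hhhl → hhho → hhhh reaches term 8.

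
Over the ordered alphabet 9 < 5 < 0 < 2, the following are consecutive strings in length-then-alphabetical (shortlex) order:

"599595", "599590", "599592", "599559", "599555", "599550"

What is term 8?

599509

Stepping forward 2 times from 599550: 599550 → 599552, then the target.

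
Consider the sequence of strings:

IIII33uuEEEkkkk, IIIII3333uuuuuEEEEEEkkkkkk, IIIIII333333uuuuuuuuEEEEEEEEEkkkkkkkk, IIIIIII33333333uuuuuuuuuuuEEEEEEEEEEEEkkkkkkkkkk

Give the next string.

The n-th term is n+3 I's then 2n 3's then 3n-1 u's then 3n E's then 2n+2 k's (n = 1, 2, …).
For the next term, n = 5, so the run lengths are 8, 10, 14, 15, 12.

IIIIIIII3333333333uuuuuuuuuuuuuuEEEEEEEEEEEEEEEkkkkkkkkkkkk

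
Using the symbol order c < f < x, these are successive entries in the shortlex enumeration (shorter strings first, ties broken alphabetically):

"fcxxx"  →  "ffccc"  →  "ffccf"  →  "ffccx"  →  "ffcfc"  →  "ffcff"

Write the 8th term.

ffcxc

Continuing the enumeration 2 steps past ffcff: ffcff → ffcfx → (answer).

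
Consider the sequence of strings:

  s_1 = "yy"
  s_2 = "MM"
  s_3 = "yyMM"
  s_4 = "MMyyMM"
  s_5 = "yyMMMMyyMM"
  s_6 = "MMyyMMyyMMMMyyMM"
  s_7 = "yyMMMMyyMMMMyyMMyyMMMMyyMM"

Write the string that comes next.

From term 3 onward, concatenate the second-to-last term with the last: yy·MM = yyMM, MM·yyMM = MMyyMM, …
So term 8 is MMyyMMyyMMMMyyMM·yyMMMMyyMMMMyyMMyyMMMMyyMM.

MMyyMMyyMMMMyyMMyyMMMMyyMMMMyyMMyyMMMMyyMM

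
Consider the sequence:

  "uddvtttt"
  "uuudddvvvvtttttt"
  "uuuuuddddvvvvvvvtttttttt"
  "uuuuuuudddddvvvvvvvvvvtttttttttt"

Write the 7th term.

The n-th term is 2n-1 u's then n+1 d's then 3n-2 v's then 2n+2 t's (n = 1, 2, …).
At n = 7 the blocks have lengths 13, 8, 19, 16.

uuuuuuuuuuuuuddddddddvvvvvvvvvvvvvvvvvvvtttttttttttttttt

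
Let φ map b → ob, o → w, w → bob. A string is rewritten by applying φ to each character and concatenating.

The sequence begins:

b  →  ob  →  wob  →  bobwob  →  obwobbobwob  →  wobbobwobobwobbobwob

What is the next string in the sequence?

φ(wobbobwobobwobbobwob) expands symbol-by-symbol to bob w ob ob w ob bob w ob w ob bob w ob ob w ob bob w ob; joining the 20 pieces gives the next term.

bobwobobwobbobwobwobbobwobobwobbobwob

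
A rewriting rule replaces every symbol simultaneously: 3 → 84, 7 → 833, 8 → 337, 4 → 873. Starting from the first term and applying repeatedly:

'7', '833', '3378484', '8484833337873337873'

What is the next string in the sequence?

φ(8484833337873337873) expands symbol-by-symbol to 337 873 337 873 337 84 84 84 84 833 337 833 84 84 84 833 337 833 84; joining the 19 pieces gives the next term.

3378733378733378484848483333783384848483333783384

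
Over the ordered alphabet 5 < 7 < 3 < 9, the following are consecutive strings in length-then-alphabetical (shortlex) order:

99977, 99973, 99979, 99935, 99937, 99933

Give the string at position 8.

99995

Continuing the enumeration 2 steps past 99933: 99933 → 99939 → (answer).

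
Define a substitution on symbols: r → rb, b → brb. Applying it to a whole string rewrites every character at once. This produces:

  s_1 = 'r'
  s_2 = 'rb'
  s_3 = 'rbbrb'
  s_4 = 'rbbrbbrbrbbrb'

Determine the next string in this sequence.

Applying the rule to each of the 13 symbols of rbbrbbrbrbbrb gives the pieces rb brb brb rb brb brb rb brb rb brb brb rb brb, which concatenate to the answer.

rbbrbbrbrbbrbbrbrbbrbrbbrbbrbrbbrb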